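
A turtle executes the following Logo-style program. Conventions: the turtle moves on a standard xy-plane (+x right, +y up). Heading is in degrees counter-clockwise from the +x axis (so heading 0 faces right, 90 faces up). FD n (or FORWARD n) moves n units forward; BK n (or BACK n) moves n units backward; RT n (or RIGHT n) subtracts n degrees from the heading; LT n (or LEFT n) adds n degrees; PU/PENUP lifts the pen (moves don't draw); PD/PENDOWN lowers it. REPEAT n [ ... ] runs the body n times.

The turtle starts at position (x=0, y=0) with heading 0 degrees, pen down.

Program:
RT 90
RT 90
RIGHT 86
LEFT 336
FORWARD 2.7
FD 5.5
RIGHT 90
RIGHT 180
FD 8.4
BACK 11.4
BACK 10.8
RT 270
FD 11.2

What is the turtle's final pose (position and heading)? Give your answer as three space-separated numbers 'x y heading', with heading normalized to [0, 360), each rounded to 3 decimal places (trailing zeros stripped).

Answer: 11.942 -7.539 250

Derivation:
Executing turtle program step by step:
Start: pos=(0,0), heading=0, pen down
RT 90: heading 0 -> 270
RT 90: heading 270 -> 180
RT 86: heading 180 -> 94
LT 336: heading 94 -> 70
FD 2.7: (0,0) -> (0.923,2.537) [heading=70, draw]
FD 5.5: (0.923,2.537) -> (2.805,7.705) [heading=70, draw]
RT 90: heading 70 -> 340
RT 180: heading 340 -> 160
FD 8.4: (2.805,7.705) -> (-5.089,10.578) [heading=160, draw]
BK 11.4: (-5.089,10.578) -> (5.624,6.679) [heading=160, draw]
BK 10.8: (5.624,6.679) -> (15.772,2.986) [heading=160, draw]
RT 270: heading 160 -> 250
FD 11.2: (15.772,2.986) -> (11.942,-7.539) [heading=250, draw]
Final: pos=(11.942,-7.539), heading=250, 6 segment(s) drawn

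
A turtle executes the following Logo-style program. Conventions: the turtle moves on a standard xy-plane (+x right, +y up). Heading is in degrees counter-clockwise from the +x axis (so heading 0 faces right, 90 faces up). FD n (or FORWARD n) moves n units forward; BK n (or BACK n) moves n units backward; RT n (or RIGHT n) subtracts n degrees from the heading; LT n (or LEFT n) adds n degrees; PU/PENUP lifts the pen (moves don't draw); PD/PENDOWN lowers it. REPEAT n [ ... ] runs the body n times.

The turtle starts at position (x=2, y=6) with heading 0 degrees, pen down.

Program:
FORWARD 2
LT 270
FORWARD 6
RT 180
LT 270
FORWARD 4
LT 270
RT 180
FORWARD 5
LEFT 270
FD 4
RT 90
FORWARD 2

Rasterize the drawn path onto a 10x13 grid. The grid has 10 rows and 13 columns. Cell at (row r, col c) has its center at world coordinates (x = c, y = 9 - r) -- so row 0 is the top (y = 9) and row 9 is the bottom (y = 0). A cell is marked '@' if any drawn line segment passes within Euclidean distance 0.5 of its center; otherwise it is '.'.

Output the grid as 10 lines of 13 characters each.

Segment 0: (2,6) -> (4,6)
Segment 1: (4,6) -> (4,0)
Segment 2: (4,0) -> (8,-0)
Segment 3: (8,-0) -> (8,5)
Segment 4: (8,5) -> (12,5)
Segment 5: (12,5) -> (12,3)

Answer: .............
.............
.............
..@@@........
....@...@@@@@
....@...@...@
....@...@...@
....@...@....
....@...@....
....@@@@@....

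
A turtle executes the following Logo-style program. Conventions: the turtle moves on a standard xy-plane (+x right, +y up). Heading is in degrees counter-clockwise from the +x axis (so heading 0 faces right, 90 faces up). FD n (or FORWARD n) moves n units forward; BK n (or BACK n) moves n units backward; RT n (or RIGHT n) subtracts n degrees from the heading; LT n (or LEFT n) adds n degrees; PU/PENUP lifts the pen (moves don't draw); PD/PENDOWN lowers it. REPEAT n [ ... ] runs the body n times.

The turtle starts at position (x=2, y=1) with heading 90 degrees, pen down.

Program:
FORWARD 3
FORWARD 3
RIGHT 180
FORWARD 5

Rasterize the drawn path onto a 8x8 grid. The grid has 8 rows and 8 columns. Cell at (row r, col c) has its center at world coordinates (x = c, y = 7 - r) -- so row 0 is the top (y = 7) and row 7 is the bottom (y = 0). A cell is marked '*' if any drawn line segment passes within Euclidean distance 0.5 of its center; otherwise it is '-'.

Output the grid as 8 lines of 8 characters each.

Segment 0: (2,1) -> (2,4)
Segment 1: (2,4) -> (2,7)
Segment 2: (2,7) -> (2,2)

Answer: --*-----
--*-----
--*-----
--*-----
--*-----
--*-----
--*-----
--------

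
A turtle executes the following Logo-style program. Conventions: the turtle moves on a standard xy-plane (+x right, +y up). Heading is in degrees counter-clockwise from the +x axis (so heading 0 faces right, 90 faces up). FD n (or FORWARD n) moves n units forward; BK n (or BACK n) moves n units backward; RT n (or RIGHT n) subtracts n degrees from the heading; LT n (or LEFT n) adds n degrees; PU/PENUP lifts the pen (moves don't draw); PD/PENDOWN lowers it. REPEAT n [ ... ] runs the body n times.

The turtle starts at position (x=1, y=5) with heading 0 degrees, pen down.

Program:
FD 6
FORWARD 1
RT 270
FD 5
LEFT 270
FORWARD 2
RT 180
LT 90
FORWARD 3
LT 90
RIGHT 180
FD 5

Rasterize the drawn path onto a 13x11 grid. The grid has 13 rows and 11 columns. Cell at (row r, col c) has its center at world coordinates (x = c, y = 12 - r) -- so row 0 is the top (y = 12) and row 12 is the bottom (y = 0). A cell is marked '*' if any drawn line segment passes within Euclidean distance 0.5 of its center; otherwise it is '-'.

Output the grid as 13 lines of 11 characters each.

Segment 0: (1,5) -> (7,5)
Segment 1: (7,5) -> (8,5)
Segment 2: (8,5) -> (8,10)
Segment 3: (8,10) -> (10,10)
Segment 4: (10,10) -> (10,7)
Segment 5: (10,7) -> (5,7)

Answer: -----------
-----------
--------***
--------*-*
--------*-*
-----******
--------*--
-********--
-----------
-----------
-----------
-----------
-----------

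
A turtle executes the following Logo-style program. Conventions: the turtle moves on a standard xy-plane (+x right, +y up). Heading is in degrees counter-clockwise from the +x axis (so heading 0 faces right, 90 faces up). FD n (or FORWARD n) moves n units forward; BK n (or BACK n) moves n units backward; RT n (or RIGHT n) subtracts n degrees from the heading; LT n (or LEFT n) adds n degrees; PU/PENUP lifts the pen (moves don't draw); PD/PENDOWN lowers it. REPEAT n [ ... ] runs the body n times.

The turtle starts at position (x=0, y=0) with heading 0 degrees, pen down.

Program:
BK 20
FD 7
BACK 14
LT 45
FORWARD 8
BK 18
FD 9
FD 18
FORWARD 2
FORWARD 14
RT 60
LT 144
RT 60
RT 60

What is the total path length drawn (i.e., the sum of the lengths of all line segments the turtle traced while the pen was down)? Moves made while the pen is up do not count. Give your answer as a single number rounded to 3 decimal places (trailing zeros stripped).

Executing turtle program step by step:
Start: pos=(0,0), heading=0, pen down
BK 20: (0,0) -> (-20,0) [heading=0, draw]
FD 7: (-20,0) -> (-13,0) [heading=0, draw]
BK 14: (-13,0) -> (-27,0) [heading=0, draw]
LT 45: heading 0 -> 45
FD 8: (-27,0) -> (-21.343,5.657) [heading=45, draw]
BK 18: (-21.343,5.657) -> (-34.071,-7.071) [heading=45, draw]
FD 9: (-34.071,-7.071) -> (-27.707,-0.707) [heading=45, draw]
FD 18: (-27.707,-0.707) -> (-14.979,12.021) [heading=45, draw]
FD 2: (-14.979,12.021) -> (-13.565,13.435) [heading=45, draw]
FD 14: (-13.565,13.435) -> (-3.665,23.335) [heading=45, draw]
RT 60: heading 45 -> 345
LT 144: heading 345 -> 129
RT 60: heading 129 -> 69
RT 60: heading 69 -> 9
Final: pos=(-3.665,23.335), heading=9, 9 segment(s) drawn

Segment lengths:
  seg 1: (0,0) -> (-20,0), length = 20
  seg 2: (-20,0) -> (-13,0), length = 7
  seg 3: (-13,0) -> (-27,0), length = 14
  seg 4: (-27,0) -> (-21.343,5.657), length = 8
  seg 5: (-21.343,5.657) -> (-34.071,-7.071), length = 18
  seg 6: (-34.071,-7.071) -> (-27.707,-0.707), length = 9
  seg 7: (-27.707,-0.707) -> (-14.979,12.021), length = 18
  seg 8: (-14.979,12.021) -> (-13.565,13.435), length = 2
  seg 9: (-13.565,13.435) -> (-3.665,23.335), length = 14
Total = 110

Answer: 110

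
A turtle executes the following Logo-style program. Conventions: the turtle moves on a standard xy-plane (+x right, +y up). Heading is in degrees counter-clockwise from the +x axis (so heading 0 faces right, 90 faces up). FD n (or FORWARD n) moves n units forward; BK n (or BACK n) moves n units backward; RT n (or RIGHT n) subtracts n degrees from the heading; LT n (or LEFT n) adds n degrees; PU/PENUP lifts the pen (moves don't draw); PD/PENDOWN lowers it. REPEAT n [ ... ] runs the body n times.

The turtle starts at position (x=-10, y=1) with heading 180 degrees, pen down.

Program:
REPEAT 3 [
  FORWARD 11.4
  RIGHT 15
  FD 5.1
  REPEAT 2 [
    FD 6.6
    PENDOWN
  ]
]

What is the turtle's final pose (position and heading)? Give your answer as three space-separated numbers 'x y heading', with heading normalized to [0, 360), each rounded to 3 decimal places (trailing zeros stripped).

Executing turtle program step by step:
Start: pos=(-10,1), heading=180, pen down
REPEAT 3 [
  -- iteration 1/3 --
  FD 11.4: (-10,1) -> (-21.4,1) [heading=180, draw]
  RT 15: heading 180 -> 165
  FD 5.1: (-21.4,1) -> (-26.326,2.32) [heading=165, draw]
  REPEAT 2 [
    -- iteration 1/2 --
    FD 6.6: (-26.326,2.32) -> (-32.701,4.028) [heading=165, draw]
    PD: pen down
    -- iteration 2/2 --
    FD 6.6: (-32.701,4.028) -> (-39.076,5.736) [heading=165, draw]
    PD: pen down
  ]
  -- iteration 2/3 --
  FD 11.4: (-39.076,5.736) -> (-50.088,8.687) [heading=165, draw]
  RT 15: heading 165 -> 150
  FD 5.1: (-50.088,8.687) -> (-54.505,11.237) [heading=150, draw]
  REPEAT 2 [
    -- iteration 1/2 --
    FD 6.6: (-54.505,11.237) -> (-60.22,14.537) [heading=150, draw]
    PD: pen down
    -- iteration 2/2 --
    FD 6.6: (-60.22,14.537) -> (-65.936,17.837) [heading=150, draw]
    PD: pen down
  ]
  -- iteration 3/3 --
  FD 11.4: (-65.936,17.837) -> (-75.809,23.537) [heading=150, draw]
  RT 15: heading 150 -> 135
  FD 5.1: (-75.809,23.537) -> (-79.415,27.143) [heading=135, draw]
  REPEAT 2 [
    -- iteration 1/2 --
    FD 6.6: (-79.415,27.143) -> (-84.082,31.81) [heading=135, draw]
    PD: pen down
    -- iteration 2/2 --
    FD 6.6: (-84.082,31.81) -> (-88.749,36.477) [heading=135, draw]
    PD: pen down
  ]
]
Final: pos=(-88.749,36.477), heading=135, 12 segment(s) drawn

Answer: -88.749 36.477 135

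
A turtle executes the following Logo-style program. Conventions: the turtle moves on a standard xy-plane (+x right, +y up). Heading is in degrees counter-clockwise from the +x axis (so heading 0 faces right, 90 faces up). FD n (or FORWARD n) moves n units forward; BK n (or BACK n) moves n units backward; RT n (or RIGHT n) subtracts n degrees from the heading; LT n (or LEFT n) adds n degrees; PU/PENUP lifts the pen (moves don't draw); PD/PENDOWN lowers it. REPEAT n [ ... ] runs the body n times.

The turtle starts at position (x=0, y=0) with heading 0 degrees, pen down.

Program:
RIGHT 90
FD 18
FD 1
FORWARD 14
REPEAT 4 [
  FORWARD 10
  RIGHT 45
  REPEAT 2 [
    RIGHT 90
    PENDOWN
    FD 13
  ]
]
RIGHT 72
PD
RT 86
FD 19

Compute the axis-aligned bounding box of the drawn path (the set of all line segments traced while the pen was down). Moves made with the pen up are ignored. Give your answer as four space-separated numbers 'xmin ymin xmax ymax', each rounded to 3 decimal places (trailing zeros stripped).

Executing turtle program step by step:
Start: pos=(0,0), heading=0, pen down
RT 90: heading 0 -> 270
FD 18: (0,0) -> (0,-18) [heading=270, draw]
FD 1: (0,-18) -> (0,-19) [heading=270, draw]
FD 14: (0,-19) -> (0,-33) [heading=270, draw]
REPEAT 4 [
  -- iteration 1/4 --
  FD 10: (0,-33) -> (0,-43) [heading=270, draw]
  RT 45: heading 270 -> 225
  REPEAT 2 [
    -- iteration 1/2 --
    RT 90: heading 225 -> 135
    PD: pen down
    FD 13: (0,-43) -> (-9.192,-33.808) [heading=135, draw]
    -- iteration 2/2 --
    RT 90: heading 135 -> 45
    PD: pen down
    FD 13: (-9.192,-33.808) -> (0,-24.615) [heading=45, draw]
  ]
  -- iteration 2/4 --
  FD 10: (0,-24.615) -> (7.071,-17.544) [heading=45, draw]
  RT 45: heading 45 -> 0
  REPEAT 2 [
    -- iteration 1/2 --
    RT 90: heading 0 -> 270
    PD: pen down
    FD 13: (7.071,-17.544) -> (7.071,-30.544) [heading=270, draw]
    -- iteration 2/2 --
    RT 90: heading 270 -> 180
    PD: pen down
    FD 13: (7.071,-30.544) -> (-5.929,-30.544) [heading=180, draw]
  ]
  -- iteration 3/4 --
  FD 10: (-5.929,-30.544) -> (-15.929,-30.544) [heading=180, draw]
  RT 45: heading 180 -> 135
  REPEAT 2 [
    -- iteration 1/2 --
    RT 90: heading 135 -> 45
    PD: pen down
    FD 13: (-15.929,-30.544) -> (-6.737,-21.352) [heading=45, draw]
    -- iteration 2/2 --
    RT 90: heading 45 -> 315
    PD: pen down
    FD 13: (-6.737,-21.352) -> (2.456,-30.544) [heading=315, draw]
  ]
  -- iteration 4/4 --
  FD 10: (2.456,-30.544) -> (9.527,-37.615) [heading=315, draw]
  RT 45: heading 315 -> 270
  REPEAT 2 [
    -- iteration 1/2 --
    RT 90: heading 270 -> 180
    PD: pen down
    FD 13: (9.527,-37.615) -> (-3.473,-37.615) [heading=180, draw]
    -- iteration 2/2 --
    RT 90: heading 180 -> 90
    PD: pen down
    FD 13: (-3.473,-37.615) -> (-3.473,-24.615) [heading=90, draw]
  ]
]
RT 72: heading 90 -> 18
PD: pen down
RT 86: heading 18 -> 292
FD 19: (-3.473,-24.615) -> (3.644,-42.232) [heading=292, draw]
Final: pos=(3.644,-42.232), heading=292, 16 segment(s) drawn

Segment endpoints: x in {-15.929, -9.192, -6.737, -5.929, -3.473, -3.473, 0, 0, 0, 0, 0, 0, 2.456, 3.644, 7.071, 7.071, 9.527}, y in {-43, -42.232, -37.615, -37.615, -33.808, -33, -30.544, -30.544, -30.544, -30.544, -24.615, -24.615, -21.352, -19, -18, -17.544, 0}
xmin=-15.929, ymin=-43, xmax=9.527, ymax=0

Answer: -15.929 -43 9.527 0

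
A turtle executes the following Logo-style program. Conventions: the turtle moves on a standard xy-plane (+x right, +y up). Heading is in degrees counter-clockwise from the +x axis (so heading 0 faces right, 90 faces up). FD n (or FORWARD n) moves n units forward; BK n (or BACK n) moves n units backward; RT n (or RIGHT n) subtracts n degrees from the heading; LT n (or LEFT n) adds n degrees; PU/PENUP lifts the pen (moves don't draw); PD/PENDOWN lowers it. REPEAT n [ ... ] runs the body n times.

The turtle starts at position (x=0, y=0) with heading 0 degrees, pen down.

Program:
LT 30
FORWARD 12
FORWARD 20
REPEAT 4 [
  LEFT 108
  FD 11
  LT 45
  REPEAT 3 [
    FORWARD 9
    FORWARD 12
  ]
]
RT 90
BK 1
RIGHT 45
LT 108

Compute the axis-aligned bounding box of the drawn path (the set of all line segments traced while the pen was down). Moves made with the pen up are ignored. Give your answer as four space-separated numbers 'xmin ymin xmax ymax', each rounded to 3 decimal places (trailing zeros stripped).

Executing turtle program step by step:
Start: pos=(0,0), heading=0, pen down
LT 30: heading 0 -> 30
FD 12: (0,0) -> (10.392,6) [heading=30, draw]
FD 20: (10.392,6) -> (27.713,16) [heading=30, draw]
REPEAT 4 [
  -- iteration 1/4 --
  LT 108: heading 30 -> 138
  FD 11: (27.713,16) -> (19.538,23.36) [heading=138, draw]
  LT 45: heading 138 -> 183
  REPEAT 3 [
    -- iteration 1/3 --
    FD 9: (19.538,23.36) -> (10.551,22.889) [heading=183, draw]
    FD 12: (10.551,22.889) -> (-1.433,22.261) [heading=183, draw]
    -- iteration 2/3 --
    FD 9: (-1.433,22.261) -> (-10.421,21.79) [heading=183, draw]
    FD 12: (-10.421,21.79) -> (-22.404,21.162) [heading=183, draw]
    -- iteration 3/3 --
    FD 9: (-22.404,21.162) -> (-31.392,20.691) [heading=183, draw]
    FD 12: (-31.392,20.691) -> (-43.375,20.063) [heading=183, draw]
  ]
  -- iteration 2/4 --
  LT 108: heading 183 -> 291
  FD 11: (-43.375,20.063) -> (-39.433,9.794) [heading=291, draw]
  LT 45: heading 291 -> 336
  REPEAT 3 [
    -- iteration 1/3 --
    FD 9: (-39.433,9.794) -> (-31.211,6.133) [heading=336, draw]
    FD 12: (-31.211,6.133) -> (-20.249,1.252) [heading=336, draw]
    -- iteration 2/3 --
    FD 9: (-20.249,1.252) -> (-12.027,-2.408) [heading=336, draw]
    FD 12: (-12.027,-2.408) -> (-1.064,-7.289) [heading=336, draw]
    -- iteration 3/3 --
    FD 9: (-1.064,-7.289) -> (7.157,-10.95) [heading=336, draw]
    FD 12: (7.157,-10.95) -> (18.12,-15.831) [heading=336, draw]
  ]
  -- iteration 3/4 --
  LT 108: heading 336 -> 84
  FD 11: (18.12,-15.831) -> (19.27,-4.891) [heading=84, draw]
  LT 45: heading 84 -> 129
  REPEAT 3 [
    -- iteration 1/3 --
    FD 9: (19.27,-4.891) -> (13.606,2.104) [heading=129, draw]
    FD 12: (13.606,2.104) -> (6.054,11.429) [heading=129, draw]
    -- iteration 2/3 --
    FD 9: (6.054,11.429) -> (0.39,18.424) [heading=129, draw]
    FD 12: (0.39,18.424) -> (-7.162,27.749) [heading=129, draw]
    -- iteration 3/3 --
    FD 9: (-7.162,27.749) -> (-12.826,34.744) [heading=129, draw]
    FD 12: (-12.826,34.744) -> (-20.377,44.069) [heading=129, draw]
  ]
  -- iteration 4/4 --
  LT 108: heading 129 -> 237
  FD 11: (-20.377,44.069) -> (-26.368,34.844) [heading=237, draw]
  LT 45: heading 237 -> 282
  REPEAT 3 [
    -- iteration 1/3 --
    FD 9: (-26.368,34.844) -> (-24.497,26.041) [heading=282, draw]
    FD 12: (-24.497,26.041) -> (-22.002,14.303) [heading=282, draw]
    -- iteration 2/3 --
    FD 9: (-22.002,14.303) -> (-20.131,5.5) [heading=282, draw]
    FD 12: (-20.131,5.5) -> (-17.636,-6.238) [heading=282, draw]
    -- iteration 3/3 --
    FD 9: (-17.636,-6.238) -> (-15.765,-15.041) [heading=282, draw]
    FD 12: (-15.765,-15.041) -> (-13.27,-26.779) [heading=282, draw]
  ]
]
RT 90: heading 282 -> 192
BK 1: (-13.27,-26.779) -> (-12.292,-26.571) [heading=192, draw]
RT 45: heading 192 -> 147
LT 108: heading 147 -> 255
Final: pos=(-12.292,-26.571), heading=255, 31 segment(s) drawn

Segment endpoints: x in {-43.375, -39.433, -31.392, -31.211, -26.368, -24.497, -22.404, -22.002, -20.377, -20.249, -20.131, -17.636, -15.765, -13.27, -12.826, -12.292, -12.027, -10.421, -7.162, -1.433, -1.064, 0, 0.39, 6.054, 7.157, 10.392, 10.551, 13.606, 18.12, 19.27, 19.538, 27.713}, y in {-26.779, -26.571, -15.831, -15.041, -10.95, -7.289, -6.238, -4.891, -2.408, 0, 1.252, 2.104, 5.5, 6, 6.133, 9.794, 11.429, 14.303, 16, 18.424, 20.063, 20.691, 21.162, 21.79, 22.261, 22.889, 23.36, 26.041, 27.749, 34.744, 34.844, 44.069}
xmin=-43.375, ymin=-26.779, xmax=27.713, ymax=44.069

Answer: -43.375 -26.779 27.713 44.069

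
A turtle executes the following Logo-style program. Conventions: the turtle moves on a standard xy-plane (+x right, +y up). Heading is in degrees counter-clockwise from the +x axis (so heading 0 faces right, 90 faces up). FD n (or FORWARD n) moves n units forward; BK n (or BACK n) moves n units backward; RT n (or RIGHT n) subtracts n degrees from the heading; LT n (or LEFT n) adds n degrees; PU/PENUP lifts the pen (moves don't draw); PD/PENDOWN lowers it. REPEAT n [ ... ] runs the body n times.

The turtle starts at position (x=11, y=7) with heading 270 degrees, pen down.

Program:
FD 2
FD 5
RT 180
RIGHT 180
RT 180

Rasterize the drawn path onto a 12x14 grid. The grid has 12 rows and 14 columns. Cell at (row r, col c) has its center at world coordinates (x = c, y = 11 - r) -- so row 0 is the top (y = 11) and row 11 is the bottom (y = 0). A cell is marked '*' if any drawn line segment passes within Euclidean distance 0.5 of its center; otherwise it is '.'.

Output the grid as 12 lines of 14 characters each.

Segment 0: (11,7) -> (11,5)
Segment 1: (11,5) -> (11,0)

Answer: ..............
..............
..............
..............
...........*..
...........*..
...........*..
...........*..
...........*..
...........*..
...........*..
...........*..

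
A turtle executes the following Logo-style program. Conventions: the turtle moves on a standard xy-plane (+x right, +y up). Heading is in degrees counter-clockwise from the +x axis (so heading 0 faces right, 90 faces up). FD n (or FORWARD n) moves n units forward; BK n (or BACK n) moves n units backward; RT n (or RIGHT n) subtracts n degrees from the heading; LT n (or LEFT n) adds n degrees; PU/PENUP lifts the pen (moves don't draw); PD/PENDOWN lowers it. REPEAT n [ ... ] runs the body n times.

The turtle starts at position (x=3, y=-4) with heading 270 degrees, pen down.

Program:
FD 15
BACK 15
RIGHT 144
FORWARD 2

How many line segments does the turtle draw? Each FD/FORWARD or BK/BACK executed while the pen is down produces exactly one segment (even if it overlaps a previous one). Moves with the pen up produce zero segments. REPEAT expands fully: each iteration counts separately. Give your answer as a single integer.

Executing turtle program step by step:
Start: pos=(3,-4), heading=270, pen down
FD 15: (3,-4) -> (3,-19) [heading=270, draw]
BK 15: (3,-19) -> (3,-4) [heading=270, draw]
RT 144: heading 270 -> 126
FD 2: (3,-4) -> (1.824,-2.382) [heading=126, draw]
Final: pos=(1.824,-2.382), heading=126, 3 segment(s) drawn
Segments drawn: 3

Answer: 3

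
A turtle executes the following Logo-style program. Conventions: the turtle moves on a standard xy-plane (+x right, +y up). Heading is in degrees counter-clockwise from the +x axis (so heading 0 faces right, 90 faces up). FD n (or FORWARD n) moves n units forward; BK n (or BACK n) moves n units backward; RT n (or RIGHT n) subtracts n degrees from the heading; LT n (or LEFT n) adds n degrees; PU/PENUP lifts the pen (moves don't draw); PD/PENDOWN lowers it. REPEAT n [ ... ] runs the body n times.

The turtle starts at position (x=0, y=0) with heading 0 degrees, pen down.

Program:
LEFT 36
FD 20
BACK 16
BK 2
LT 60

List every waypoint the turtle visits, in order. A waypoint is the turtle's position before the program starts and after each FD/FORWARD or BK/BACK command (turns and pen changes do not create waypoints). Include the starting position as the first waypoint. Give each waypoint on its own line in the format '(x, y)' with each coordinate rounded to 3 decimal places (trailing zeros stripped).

Executing turtle program step by step:
Start: pos=(0,0), heading=0, pen down
LT 36: heading 0 -> 36
FD 20: (0,0) -> (16.18,11.756) [heading=36, draw]
BK 16: (16.18,11.756) -> (3.236,2.351) [heading=36, draw]
BK 2: (3.236,2.351) -> (1.618,1.176) [heading=36, draw]
LT 60: heading 36 -> 96
Final: pos=(1.618,1.176), heading=96, 3 segment(s) drawn
Waypoints (4 total):
(0, 0)
(16.18, 11.756)
(3.236, 2.351)
(1.618, 1.176)

Answer: (0, 0)
(16.18, 11.756)
(3.236, 2.351)
(1.618, 1.176)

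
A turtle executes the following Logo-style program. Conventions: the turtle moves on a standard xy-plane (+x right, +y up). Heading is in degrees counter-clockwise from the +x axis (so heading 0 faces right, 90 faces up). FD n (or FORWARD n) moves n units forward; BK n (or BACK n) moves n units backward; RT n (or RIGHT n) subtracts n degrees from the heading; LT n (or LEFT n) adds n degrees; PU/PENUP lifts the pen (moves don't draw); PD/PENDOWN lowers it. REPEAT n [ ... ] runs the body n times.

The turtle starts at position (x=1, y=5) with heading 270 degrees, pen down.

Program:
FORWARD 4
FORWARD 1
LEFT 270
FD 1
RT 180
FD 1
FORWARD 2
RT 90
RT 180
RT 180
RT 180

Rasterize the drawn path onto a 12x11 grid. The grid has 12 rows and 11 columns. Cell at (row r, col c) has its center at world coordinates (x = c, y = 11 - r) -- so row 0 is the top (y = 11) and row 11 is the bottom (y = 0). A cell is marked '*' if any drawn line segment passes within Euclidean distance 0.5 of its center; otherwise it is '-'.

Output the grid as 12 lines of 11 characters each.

Segment 0: (1,5) -> (1,1)
Segment 1: (1,1) -> (1,0)
Segment 2: (1,0) -> (-0,0)
Segment 3: (-0,0) -> (1,0)
Segment 4: (1,0) -> (3,-0)

Answer: -----------
-----------
-----------
-----------
-----------
-----------
-*---------
-*---------
-*---------
-*---------
-*---------
****-------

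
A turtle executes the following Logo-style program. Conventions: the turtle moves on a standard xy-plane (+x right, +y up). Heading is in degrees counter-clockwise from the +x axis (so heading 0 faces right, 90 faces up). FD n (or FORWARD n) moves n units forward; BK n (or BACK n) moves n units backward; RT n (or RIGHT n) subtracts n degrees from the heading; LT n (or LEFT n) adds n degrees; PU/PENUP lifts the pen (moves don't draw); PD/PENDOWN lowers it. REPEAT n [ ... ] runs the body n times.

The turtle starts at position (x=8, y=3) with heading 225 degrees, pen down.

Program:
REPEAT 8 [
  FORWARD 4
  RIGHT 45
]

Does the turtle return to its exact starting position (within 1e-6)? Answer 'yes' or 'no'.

Answer: yes

Derivation:
Executing turtle program step by step:
Start: pos=(8,3), heading=225, pen down
REPEAT 8 [
  -- iteration 1/8 --
  FD 4: (8,3) -> (5.172,0.172) [heading=225, draw]
  RT 45: heading 225 -> 180
  -- iteration 2/8 --
  FD 4: (5.172,0.172) -> (1.172,0.172) [heading=180, draw]
  RT 45: heading 180 -> 135
  -- iteration 3/8 --
  FD 4: (1.172,0.172) -> (-1.657,3) [heading=135, draw]
  RT 45: heading 135 -> 90
  -- iteration 4/8 --
  FD 4: (-1.657,3) -> (-1.657,7) [heading=90, draw]
  RT 45: heading 90 -> 45
  -- iteration 5/8 --
  FD 4: (-1.657,7) -> (1.172,9.828) [heading=45, draw]
  RT 45: heading 45 -> 0
  -- iteration 6/8 --
  FD 4: (1.172,9.828) -> (5.172,9.828) [heading=0, draw]
  RT 45: heading 0 -> 315
  -- iteration 7/8 --
  FD 4: (5.172,9.828) -> (8,7) [heading=315, draw]
  RT 45: heading 315 -> 270
  -- iteration 8/8 --
  FD 4: (8,7) -> (8,3) [heading=270, draw]
  RT 45: heading 270 -> 225
]
Final: pos=(8,3), heading=225, 8 segment(s) drawn

Start position: (8, 3)
Final position: (8, 3)
Distance = 0; < 1e-6 -> CLOSED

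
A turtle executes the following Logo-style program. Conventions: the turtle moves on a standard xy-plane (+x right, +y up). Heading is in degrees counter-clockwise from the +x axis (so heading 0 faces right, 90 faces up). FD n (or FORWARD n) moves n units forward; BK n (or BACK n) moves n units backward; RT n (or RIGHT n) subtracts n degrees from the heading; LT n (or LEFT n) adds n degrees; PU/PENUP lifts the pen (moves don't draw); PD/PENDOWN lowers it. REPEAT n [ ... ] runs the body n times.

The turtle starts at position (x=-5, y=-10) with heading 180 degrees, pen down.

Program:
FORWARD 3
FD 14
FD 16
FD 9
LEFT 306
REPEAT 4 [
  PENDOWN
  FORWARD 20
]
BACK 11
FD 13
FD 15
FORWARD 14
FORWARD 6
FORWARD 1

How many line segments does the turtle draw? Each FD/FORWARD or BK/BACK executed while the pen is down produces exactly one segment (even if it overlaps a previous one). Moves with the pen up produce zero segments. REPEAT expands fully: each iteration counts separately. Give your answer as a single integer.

Answer: 14

Derivation:
Executing turtle program step by step:
Start: pos=(-5,-10), heading=180, pen down
FD 3: (-5,-10) -> (-8,-10) [heading=180, draw]
FD 14: (-8,-10) -> (-22,-10) [heading=180, draw]
FD 16: (-22,-10) -> (-38,-10) [heading=180, draw]
FD 9: (-38,-10) -> (-47,-10) [heading=180, draw]
LT 306: heading 180 -> 126
REPEAT 4 [
  -- iteration 1/4 --
  PD: pen down
  FD 20: (-47,-10) -> (-58.756,6.18) [heading=126, draw]
  -- iteration 2/4 --
  PD: pen down
  FD 20: (-58.756,6.18) -> (-70.511,22.361) [heading=126, draw]
  -- iteration 3/4 --
  PD: pen down
  FD 20: (-70.511,22.361) -> (-82.267,38.541) [heading=126, draw]
  -- iteration 4/4 --
  PD: pen down
  FD 20: (-82.267,38.541) -> (-94.023,54.721) [heading=126, draw]
]
BK 11: (-94.023,54.721) -> (-87.557,45.822) [heading=126, draw]
FD 13: (-87.557,45.822) -> (-95.198,56.339) [heading=126, draw]
FD 15: (-95.198,56.339) -> (-104.015,68.475) [heading=126, draw]
FD 14: (-104.015,68.475) -> (-112.244,79.801) [heading=126, draw]
FD 6: (-112.244,79.801) -> (-115.771,84.655) [heading=126, draw]
FD 1: (-115.771,84.655) -> (-116.359,85.464) [heading=126, draw]
Final: pos=(-116.359,85.464), heading=126, 14 segment(s) drawn
Segments drawn: 14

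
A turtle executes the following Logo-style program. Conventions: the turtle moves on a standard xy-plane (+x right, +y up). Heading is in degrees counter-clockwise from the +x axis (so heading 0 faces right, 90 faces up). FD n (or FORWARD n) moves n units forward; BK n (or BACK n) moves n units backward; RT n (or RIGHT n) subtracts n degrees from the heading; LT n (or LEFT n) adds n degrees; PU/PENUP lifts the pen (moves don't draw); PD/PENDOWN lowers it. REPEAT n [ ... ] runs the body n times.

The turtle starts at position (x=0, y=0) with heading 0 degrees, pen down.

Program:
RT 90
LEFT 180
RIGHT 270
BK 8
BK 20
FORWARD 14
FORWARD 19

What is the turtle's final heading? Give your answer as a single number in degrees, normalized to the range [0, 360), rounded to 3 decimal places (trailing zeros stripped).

Answer: 180

Derivation:
Executing turtle program step by step:
Start: pos=(0,0), heading=0, pen down
RT 90: heading 0 -> 270
LT 180: heading 270 -> 90
RT 270: heading 90 -> 180
BK 8: (0,0) -> (8,0) [heading=180, draw]
BK 20: (8,0) -> (28,0) [heading=180, draw]
FD 14: (28,0) -> (14,0) [heading=180, draw]
FD 19: (14,0) -> (-5,0) [heading=180, draw]
Final: pos=(-5,0), heading=180, 4 segment(s) drawn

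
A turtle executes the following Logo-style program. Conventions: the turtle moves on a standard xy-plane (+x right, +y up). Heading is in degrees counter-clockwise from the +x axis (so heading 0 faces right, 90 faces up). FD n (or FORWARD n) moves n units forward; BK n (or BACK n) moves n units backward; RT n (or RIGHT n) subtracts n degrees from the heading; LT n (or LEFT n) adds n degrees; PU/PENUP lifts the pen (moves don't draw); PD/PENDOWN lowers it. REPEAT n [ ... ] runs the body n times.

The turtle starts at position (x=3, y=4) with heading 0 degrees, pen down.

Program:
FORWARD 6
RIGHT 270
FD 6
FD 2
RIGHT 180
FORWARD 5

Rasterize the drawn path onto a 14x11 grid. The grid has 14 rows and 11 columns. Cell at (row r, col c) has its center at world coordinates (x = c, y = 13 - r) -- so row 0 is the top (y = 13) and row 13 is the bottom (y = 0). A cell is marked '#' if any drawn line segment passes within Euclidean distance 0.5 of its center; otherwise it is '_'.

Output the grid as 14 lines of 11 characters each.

Answer: ___________
_________#_
_________#_
_________#_
_________#_
_________#_
_________#_
_________#_
_________#_
___#######_
___________
___________
___________
___________

Derivation:
Segment 0: (3,4) -> (9,4)
Segment 1: (9,4) -> (9,10)
Segment 2: (9,10) -> (9,12)
Segment 3: (9,12) -> (9,7)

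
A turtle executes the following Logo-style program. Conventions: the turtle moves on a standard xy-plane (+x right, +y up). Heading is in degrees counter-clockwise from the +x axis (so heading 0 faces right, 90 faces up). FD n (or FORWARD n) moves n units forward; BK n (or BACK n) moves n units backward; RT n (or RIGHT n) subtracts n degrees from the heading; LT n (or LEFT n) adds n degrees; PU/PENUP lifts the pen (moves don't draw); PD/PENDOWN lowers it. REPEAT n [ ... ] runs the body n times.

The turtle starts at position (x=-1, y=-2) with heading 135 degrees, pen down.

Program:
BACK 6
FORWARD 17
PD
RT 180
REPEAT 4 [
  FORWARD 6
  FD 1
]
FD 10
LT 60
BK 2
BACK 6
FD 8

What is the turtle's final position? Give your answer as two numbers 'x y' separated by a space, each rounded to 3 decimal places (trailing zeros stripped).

Answer: 18.092 -21.092

Derivation:
Executing turtle program step by step:
Start: pos=(-1,-2), heading=135, pen down
BK 6: (-1,-2) -> (3.243,-6.243) [heading=135, draw]
FD 17: (3.243,-6.243) -> (-8.778,5.778) [heading=135, draw]
PD: pen down
RT 180: heading 135 -> 315
REPEAT 4 [
  -- iteration 1/4 --
  FD 6: (-8.778,5.778) -> (-4.536,1.536) [heading=315, draw]
  FD 1: (-4.536,1.536) -> (-3.828,0.828) [heading=315, draw]
  -- iteration 2/4 --
  FD 6: (-3.828,0.828) -> (0.414,-3.414) [heading=315, draw]
  FD 1: (0.414,-3.414) -> (1.121,-4.121) [heading=315, draw]
  -- iteration 3/4 --
  FD 6: (1.121,-4.121) -> (5.364,-8.364) [heading=315, draw]
  FD 1: (5.364,-8.364) -> (6.071,-9.071) [heading=315, draw]
  -- iteration 4/4 --
  FD 6: (6.071,-9.071) -> (10.314,-13.314) [heading=315, draw]
  FD 1: (10.314,-13.314) -> (11.021,-14.021) [heading=315, draw]
]
FD 10: (11.021,-14.021) -> (18.092,-21.092) [heading=315, draw]
LT 60: heading 315 -> 15
BK 2: (18.092,-21.092) -> (16.16,-21.61) [heading=15, draw]
BK 6: (16.16,-21.61) -> (10.364,-23.162) [heading=15, draw]
FD 8: (10.364,-23.162) -> (18.092,-21.092) [heading=15, draw]
Final: pos=(18.092,-21.092), heading=15, 14 segment(s) drawn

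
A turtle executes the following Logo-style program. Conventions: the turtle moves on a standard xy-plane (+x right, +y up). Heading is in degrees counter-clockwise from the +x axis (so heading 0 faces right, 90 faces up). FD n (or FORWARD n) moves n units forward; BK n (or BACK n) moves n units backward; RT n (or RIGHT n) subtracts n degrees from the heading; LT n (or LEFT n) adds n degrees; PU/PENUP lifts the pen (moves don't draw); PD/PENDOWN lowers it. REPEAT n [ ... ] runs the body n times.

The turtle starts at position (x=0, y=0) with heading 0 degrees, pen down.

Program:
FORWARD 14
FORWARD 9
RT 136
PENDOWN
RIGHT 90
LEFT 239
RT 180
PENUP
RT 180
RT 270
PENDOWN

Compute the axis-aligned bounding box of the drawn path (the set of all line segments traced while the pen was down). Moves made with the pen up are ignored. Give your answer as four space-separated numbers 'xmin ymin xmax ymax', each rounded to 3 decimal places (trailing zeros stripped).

Answer: 0 0 23 0

Derivation:
Executing turtle program step by step:
Start: pos=(0,0), heading=0, pen down
FD 14: (0,0) -> (14,0) [heading=0, draw]
FD 9: (14,0) -> (23,0) [heading=0, draw]
RT 136: heading 0 -> 224
PD: pen down
RT 90: heading 224 -> 134
LT 239: heading 134 -> 13
RT 180: heading 13 -> 193
PU: pen up
RT 180: heading 193 -> 13
RT 270: heading 13 -> 103
PD: pen down
Final: pos=(23,0), heading=103, 2 segment(s) drawn

Segment endpoints: x in {0, 14, 23}, y in {0}
xmin=0, ymin=0, xmax=23, ymax=0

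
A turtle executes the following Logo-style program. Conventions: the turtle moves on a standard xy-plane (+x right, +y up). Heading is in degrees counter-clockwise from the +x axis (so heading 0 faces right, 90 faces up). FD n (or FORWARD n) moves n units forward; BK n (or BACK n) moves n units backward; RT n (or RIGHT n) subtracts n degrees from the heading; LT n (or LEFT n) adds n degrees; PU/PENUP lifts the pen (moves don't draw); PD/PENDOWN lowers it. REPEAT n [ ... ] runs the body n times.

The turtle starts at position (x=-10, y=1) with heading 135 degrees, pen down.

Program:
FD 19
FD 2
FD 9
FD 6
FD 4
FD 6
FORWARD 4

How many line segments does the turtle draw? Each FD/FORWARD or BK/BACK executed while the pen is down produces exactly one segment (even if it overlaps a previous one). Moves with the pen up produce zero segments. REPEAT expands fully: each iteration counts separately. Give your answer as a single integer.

Executing turtle program step by step:
Start: pos=(-10,1), heading=135, pen down
FD 19: (-10,1) -> (-23.435,14.435) [heading=135, draw]
FD 2: (-23.435,14.435) -> (-24.849,15.849) [heading=135, draw]
FD 9: (-24.849,15.849) -> (-31.213,22.213) [heading=135, draw]
FD 6: (-31.213,22.213) -> (-35.456,26.456) [heading=135, draw]
FD 4: (-35.456,26.456) -> (-38.284,29.284) [heading=135, draw]
FD 6: (-38.284,29.284) -> (-42.527,33.527) [heading=135, draw]
FD 4: (-42.527,33.527) -> (-45.355,36.355) [heading=135, draw]
Final: pos=(-45.355,36.355), heading=135, 7 segment(s) drawn
Segments drawn: 7

Answer: 7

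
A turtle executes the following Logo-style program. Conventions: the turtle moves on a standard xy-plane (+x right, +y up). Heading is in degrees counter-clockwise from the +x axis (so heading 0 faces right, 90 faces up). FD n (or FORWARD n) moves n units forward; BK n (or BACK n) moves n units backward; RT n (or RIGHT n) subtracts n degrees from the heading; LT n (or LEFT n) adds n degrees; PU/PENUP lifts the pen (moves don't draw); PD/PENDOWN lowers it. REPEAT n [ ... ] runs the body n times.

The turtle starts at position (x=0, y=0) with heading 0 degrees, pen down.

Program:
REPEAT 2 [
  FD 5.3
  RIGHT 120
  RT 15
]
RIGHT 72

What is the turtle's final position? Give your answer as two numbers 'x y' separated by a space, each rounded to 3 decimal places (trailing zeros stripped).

Executing turtle program step by step:
Start: pos=(0,0), heading=0, pen down
REPEAT 2 [
  -- iteration 1/2 --
  FD 5.3: (0,0) -> (5.3,0) [heading=0, draw]
  RT 120: heading 0 -> 240
  RT 15: heading 240 -> 225
  -- iteration 2/2 --
  FD 5.3: (5.3,0) -> (1.552,-3.748) [heading=225, draw]
  RT 120: heading 225 -> 105
  RT 15: heading 105 -> 90
]
RT 72: heading 90 -> 18
Final: pos=(1.552,-3.748), heading=18, 2 segment(s) drawn

Answer: 1.552 -3.748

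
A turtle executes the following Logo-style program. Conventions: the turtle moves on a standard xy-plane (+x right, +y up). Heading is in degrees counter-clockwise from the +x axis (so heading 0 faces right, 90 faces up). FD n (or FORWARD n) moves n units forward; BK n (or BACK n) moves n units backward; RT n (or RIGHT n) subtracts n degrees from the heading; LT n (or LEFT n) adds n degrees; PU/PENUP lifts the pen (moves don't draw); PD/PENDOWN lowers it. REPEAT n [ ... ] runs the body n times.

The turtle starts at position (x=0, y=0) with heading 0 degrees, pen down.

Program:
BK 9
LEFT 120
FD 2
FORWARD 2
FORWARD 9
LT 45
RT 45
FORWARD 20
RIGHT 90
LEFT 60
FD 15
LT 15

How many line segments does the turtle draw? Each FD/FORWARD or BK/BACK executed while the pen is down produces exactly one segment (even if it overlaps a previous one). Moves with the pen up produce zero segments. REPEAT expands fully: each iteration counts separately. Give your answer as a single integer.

Executing turtle program step by step:
Start: pos=(0,0), heading=0, pen down
BK 9: (0,0) -> (-9,0) [heading=0, draw]
LT 120: heading 0 -> 120
FD 2: (-9,0) -> (-10,1.732) [heading=120, draw]
FD 2: (-10,1.732) -> (-11,3.464) [heading=120, draw]
FD 9: (-11,3.464) -> (-15.5,11.258) [heading=120, draw]
LT 45: heading 120 -> 165
RT 45: heading 165 -> 120
FD 20: (-15.5,11.258) -> (-25.5,28.579) [heading=120, draw]
RT 90: heading 120 -> 30
LT 60: heading 30 -> 90
FD 15: (-25.5,28.579) -> (-25.5,43.579) [heading=90, draw]
LT 15: heading 90 -> 105
Final: pos=(-25.5,43.579), heading=105, 6 segment(s) drawn
Segments drawn: 6

Answer: 6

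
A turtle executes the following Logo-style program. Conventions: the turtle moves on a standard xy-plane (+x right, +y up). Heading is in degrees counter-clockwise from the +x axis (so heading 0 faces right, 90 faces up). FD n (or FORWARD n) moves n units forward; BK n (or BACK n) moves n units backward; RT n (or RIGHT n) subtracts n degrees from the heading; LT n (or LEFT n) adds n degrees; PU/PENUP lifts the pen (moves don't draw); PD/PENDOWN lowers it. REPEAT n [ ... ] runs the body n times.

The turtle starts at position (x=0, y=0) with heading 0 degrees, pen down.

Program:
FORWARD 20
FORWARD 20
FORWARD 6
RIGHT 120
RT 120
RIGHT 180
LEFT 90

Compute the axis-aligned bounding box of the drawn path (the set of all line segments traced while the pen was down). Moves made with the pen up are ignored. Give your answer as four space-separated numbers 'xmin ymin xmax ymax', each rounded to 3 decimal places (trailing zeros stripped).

Answer: 0 0 46 0

Derivation:
Executing turtle program step by step:
Start: pos=(0,0), heading=0, pen down
FD 20: (0,0) -> (20,0) [heading=0, draw]
FD 20: (20,0) -> (40,0) [heading=0, draw]
FD 6: (40,0) -> (46,0) [heading=0, draw]
RT 120: heading 0 -> 240
RT 120: heading 240 -> 120
RT 180: heading 120 -> 300
LT 90: heading 300 -> 30
Final: pos=(46,0), heading=30, 3 segment(s) drawn

Segment endpoints: x in {0, 20, 40, 46}, y in {0}
xmin=0, ymin=0, xmax=46, ymax=0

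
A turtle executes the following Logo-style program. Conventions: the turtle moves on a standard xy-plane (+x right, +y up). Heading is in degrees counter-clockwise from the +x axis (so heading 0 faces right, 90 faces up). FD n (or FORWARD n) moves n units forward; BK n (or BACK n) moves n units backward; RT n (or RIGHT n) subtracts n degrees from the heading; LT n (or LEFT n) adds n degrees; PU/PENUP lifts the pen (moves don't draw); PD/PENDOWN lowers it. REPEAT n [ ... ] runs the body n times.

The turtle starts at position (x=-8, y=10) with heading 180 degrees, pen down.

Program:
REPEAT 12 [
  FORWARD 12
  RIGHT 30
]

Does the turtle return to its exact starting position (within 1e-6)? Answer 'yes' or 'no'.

Executing turtle program step by step:
Start: pos=(-8,10), heading=180, pen down
REPEAT 12 [
  -- iteration 1/12 --
  FD 12: (-8,10) -> (-20,10) [heading=180, draw]
  RT 30: heading 180 -> 150
  -- iteration 2/12 --
  FD 12: (-20,10) -> (-30.392,16) [heading=150, draw]
  RT 30: heading 150 -> 120
  -- iteration 3/12 --
  FD 12: (-30.392,16) -> (-36.392,26.392) [heading=120, draw]
  RT 30: heading 120 -> 90
  -- iteration 4/12 --
  FD 12: (-36.392,26.392) -> (-36.392,38.392) [heading=90, draw]
  RT 30: heading 90 -> 60
  -- iteration 5/12 --
  FD 12: (-36.392,38.392) -> (-30.392,48.785) [heading=60, draw]
  RT 30: heading 60 -> 30
  -- iteration 6/12 --
  FD 12: (-30.392,48.785) -> (-20,54.785) [heading=30, draw]
  RT 30: heading 30 -> 0
  -- iteration 7/12 --
  FD 12: (-20,54.785) -> (-8,54.785) [heading=0, draw]
  RT 30: heading 0 -> 330
  -- iteration 8/12 --
  FD 12: (-8,54.785) -> (2.392,48.785) [heading=330, draw]
  RT 30: heading 330 -> 300
  -- iteration 9/12 --
  FD 12: (2.392,48.785) -> (8.392,38.392) [heading=300, draw]
  RT 30: heading 300 -> 270
  -- iteration 10/12 --
  FD 12: (8.392,38.392) -> (8.392,26.392) [heading=270, draw]
  RT 30: heading 270 -> 240
  -- iteration 11/12 --
  FD 12: (8.392,26.392) -> (2.392,16) [heading=240, draw]
  RT 30: heading 240 -> 210
  -- iteration 12/12 --
  FD 12: (2.392,16) -> (-8,10) [heading=210, draw]
  RT 30: heading 210 -> 180
]
Final: pos=(-8,10), heading=180, 12 segment(s) drawn

Start position: (-8, 10)
Final position: (-8, 10)
Distance = 0; < 1e-6 -> CLOSED

Answer: yes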